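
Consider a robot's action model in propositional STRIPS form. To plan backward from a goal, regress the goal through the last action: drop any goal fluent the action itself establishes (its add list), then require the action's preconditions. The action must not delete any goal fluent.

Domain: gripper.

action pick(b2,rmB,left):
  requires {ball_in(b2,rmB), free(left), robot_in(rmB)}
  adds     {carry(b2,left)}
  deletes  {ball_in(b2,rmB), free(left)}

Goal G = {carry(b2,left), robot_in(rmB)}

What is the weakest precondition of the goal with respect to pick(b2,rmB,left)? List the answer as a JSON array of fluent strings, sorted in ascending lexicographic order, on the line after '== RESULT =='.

Compute (G \ add) ∪ pre:
  G ∩ del = {}  (empty — regression defined)
  G \ add = {carry(b2,left), robot_in(rmB)} \ {carry(b2,left)} = {robot_in(rmB)}
  ∪ pre   = {robot_in(rmB)} ∪ {ball_in(b2,rmB), free(left), robot_in(rmB)}
          = {ball_in(b2,rmB), free(left), robot_in(rmB)}

== RESULT ==
["ball_in(b2,rmB)", "free(left)", "robot_in(rmB)"]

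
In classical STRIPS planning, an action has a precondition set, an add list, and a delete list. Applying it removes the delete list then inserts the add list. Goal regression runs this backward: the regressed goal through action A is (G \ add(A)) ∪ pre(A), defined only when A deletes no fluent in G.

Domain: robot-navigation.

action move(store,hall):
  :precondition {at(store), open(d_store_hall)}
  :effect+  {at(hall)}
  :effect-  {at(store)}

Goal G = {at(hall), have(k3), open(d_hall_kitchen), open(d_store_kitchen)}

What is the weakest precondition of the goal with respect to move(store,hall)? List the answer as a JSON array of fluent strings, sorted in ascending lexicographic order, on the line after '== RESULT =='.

Compute (G \ add) ∪ pre:
  G ∩ del = {}  (empty — regression defined)
  G \ add = {at(hall), have(k3), open(d_hall_kitchen), open(d_store_kitchen)} \ {at(hall)} = {have(k3), open(d_hall_kitchen), open(d_store_kitchen)}
  ∪ pre   = {have(k3), open(d_hall_kitchen), open(d_store_kitchen)} ∪ {at(store), open(d_store_hall)}
          = {at(store), have(k3), open(d_hall_kitchen), open(d_store_hall), open(d_store_kitchen)}

== RESULT ==
["at(store)", "have(k3)", "open(d_hall_kitchen)", "open(d_store_hall)", "open(d_store_kitchen)"]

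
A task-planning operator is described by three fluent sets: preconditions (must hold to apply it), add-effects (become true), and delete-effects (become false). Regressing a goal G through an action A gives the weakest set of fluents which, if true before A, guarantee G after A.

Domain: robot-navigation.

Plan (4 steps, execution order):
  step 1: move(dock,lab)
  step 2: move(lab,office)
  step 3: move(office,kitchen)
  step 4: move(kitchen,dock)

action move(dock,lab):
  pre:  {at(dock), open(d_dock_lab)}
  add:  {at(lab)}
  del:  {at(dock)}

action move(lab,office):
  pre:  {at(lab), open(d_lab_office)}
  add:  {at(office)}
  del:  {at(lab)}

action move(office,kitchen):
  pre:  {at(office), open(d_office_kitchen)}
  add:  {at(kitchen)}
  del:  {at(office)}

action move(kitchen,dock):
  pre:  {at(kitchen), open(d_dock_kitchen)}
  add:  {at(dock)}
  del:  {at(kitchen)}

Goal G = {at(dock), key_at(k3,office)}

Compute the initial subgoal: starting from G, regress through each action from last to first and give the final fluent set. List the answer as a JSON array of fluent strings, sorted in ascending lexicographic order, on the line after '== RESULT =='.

Regress step by step:
  through step 4 (move(kitchen,dock)): drop {at(dock)}, keep {key_at(k3,office)}, require {at(kitchen), open(d_dock_kitchen)}
    → {at(kitchen), key_at(k3,office), open(d_dock_kitchen)}
  through step 3 (move(office,kitchen)): drop {at(kitchen)}, keep {key_at(k3,office), open(d_dock_kitchen)}, require {at(office), open(d_office_kitchen)}
    → {at(office), key_at(k3,office), open(d_dock_kitchen), open(d_office_kitchen)}
  through step 2 (move(lab,office)): drop {at(office)}, keep {key_at(k3,office), open(d_dock_kitchen), open(d_office_kitchen)}, require {at(lab), open(d_lab_office)}
    → {at(lab), key_at(k3,office), open(d_dock_kitchen), open(d_lab_office), open(d_office_kitchen)}
  through step 1 (move(dock,lab)): drop {at(lab)}, keep {key_at(k3,office), open(d_dock_kitchen), open(d_lab_office), open(d_office_kitchen)}, require {at(dock), open(d_dock_lab)}
    → {at(dock), key_at(k3,office), open(d_dock_kitchen), open(d_dock_lab), open(d_lab_office), open(d_office_kitchen)}

== RESULT ==
["at(dock)", "key_at(k3,office)", "open(d_dock_kitchen)", "open(d_dock_lab)", "open(d_lab_office)", "open(d_office_kitchen)"]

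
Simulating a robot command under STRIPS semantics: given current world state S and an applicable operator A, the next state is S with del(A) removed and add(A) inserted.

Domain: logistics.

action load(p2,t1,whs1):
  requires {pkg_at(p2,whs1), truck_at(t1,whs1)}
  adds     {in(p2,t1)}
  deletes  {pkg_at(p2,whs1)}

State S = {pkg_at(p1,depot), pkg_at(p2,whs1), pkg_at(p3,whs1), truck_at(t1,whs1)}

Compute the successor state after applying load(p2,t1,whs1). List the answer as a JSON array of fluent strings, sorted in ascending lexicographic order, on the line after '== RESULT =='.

Progress:
  pre ⊆ S: {pkg_at(p2,whs1), truck_at(t1,whs1)} ⊆ S  — applicable
  S \ del = {pkg_at(p1,depot), pkg_at(p3,whs1), truck_at(t1,whs1)}
  ∪ add   = {in(p2,t1), pkg_at(p1,depot), pkg_at(p3,whs1), truck_at(t1,whs1)}

== RESULT ==
["in(p2,t1)", "pkg_at(p1,depot)", "pkg_at(p3,whs1)", "truck_at(t1,whs1)"]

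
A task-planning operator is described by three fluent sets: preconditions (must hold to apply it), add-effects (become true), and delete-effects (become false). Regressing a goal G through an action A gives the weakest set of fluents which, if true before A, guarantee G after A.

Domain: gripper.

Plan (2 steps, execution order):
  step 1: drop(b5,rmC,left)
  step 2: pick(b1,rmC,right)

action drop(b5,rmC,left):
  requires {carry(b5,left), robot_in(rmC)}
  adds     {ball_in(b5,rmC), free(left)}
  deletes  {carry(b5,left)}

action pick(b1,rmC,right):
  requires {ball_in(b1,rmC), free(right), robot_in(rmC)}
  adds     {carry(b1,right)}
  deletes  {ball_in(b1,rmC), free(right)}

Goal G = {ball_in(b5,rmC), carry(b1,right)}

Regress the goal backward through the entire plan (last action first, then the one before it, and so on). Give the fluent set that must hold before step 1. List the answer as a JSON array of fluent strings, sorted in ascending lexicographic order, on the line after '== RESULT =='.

Work backward from the goal:
  through step 2 (pick(b1,rmC,right)): drop {carry(b1,right)}, keep {ball_in(b5,rmC)}, require {ball_in(b1,rmC), free(right), robot_in(rmC)}
    → {ball_in(b1,rmC), ball_in(b5,rmC), free(right), robot_in(rmC)}
  through step 1 (drop(b5,rmC,left)): drop {ball_in(b5,rmC)}, keep {ball_in(b1,rmC), free(right), robot_in(rmC)}, require {carry(b5,left), robot_in(rmC)}
    → {ball_in(b1,rmC), carry(b5,left), free(right), robot_in(rmC)}

== RESULT ==
["ball_in(b1,rmC)", "carry(b5,left)", "free(right)", "robot_in(rmC)"]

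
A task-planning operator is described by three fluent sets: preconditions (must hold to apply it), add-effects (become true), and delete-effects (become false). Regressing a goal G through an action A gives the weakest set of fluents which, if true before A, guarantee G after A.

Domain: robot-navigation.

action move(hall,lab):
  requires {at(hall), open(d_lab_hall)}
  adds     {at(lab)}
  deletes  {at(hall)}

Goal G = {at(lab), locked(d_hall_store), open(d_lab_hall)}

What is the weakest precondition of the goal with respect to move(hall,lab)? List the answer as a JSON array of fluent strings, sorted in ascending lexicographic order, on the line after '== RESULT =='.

Compute (G \ add) ∪ pre:
  G ∩ del = {}  (empty — regression defined)
  G \ add = {at(lab), locked(d_hall_store), open(d_lab_hall)} \ {at(lab)} = {locked(d_hall_store), open(d_lab_hall)}
  ∪ pre   = {locked(d_hall_store), open(d_lab_hall)} ∪ {at(hall), open(d_lab_hall)}
          = {at(hall), locked(d_hall_store), open(d_lab_hall)}

== RESULT ==
["at(hall)", "locked(d_hall_store)", "open(d_lab_hall)"]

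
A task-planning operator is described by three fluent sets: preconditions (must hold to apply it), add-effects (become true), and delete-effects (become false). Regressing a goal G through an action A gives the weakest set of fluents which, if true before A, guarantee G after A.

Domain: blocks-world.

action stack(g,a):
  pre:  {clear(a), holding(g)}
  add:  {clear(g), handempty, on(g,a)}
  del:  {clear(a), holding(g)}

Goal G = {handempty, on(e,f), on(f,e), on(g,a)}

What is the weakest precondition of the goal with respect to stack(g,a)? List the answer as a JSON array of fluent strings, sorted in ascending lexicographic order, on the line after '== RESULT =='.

Regress:
  G ∩ del = {}  (empty — regression defined)
  G \ add = {handempty, on(e,f), on(f,e), on(g,a)} \ {clear(g), handempty, on(g,a)} = {on(e,f), on(f,e)}
  ∪ pre   = {on(e,f), on(f,e)} ∪ {clear(a), holding(g)}
          = {clear(a), holding(g), on(e,f), on(f,e)}

== RESULT ==
["clear(a)", "holding(g)", "on(e,f)", "on(f,e)"]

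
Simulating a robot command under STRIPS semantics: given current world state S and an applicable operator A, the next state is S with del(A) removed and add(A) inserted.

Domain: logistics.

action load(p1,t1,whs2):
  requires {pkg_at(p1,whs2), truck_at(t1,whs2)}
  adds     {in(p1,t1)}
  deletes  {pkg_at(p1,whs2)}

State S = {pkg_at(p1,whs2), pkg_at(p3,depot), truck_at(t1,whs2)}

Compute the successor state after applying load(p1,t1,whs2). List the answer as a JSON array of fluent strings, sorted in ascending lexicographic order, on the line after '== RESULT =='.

Progress:
  pre ⊆ S: {pkg_at(p1,whs2), truck_at(t1,whs2)} ⊆ S  — applicable
  S \ del = {pkg_at(p3,depot), truck_at(t1,whs2)}
  ∪ add   = {in(p1,t1), pkg_at(p3,depot), truck_at(t1,whs2)}

== RESULT ==
["in(p1,t1)", "pkg_at(p3,depot)", "truck_at(t1,whs2)"]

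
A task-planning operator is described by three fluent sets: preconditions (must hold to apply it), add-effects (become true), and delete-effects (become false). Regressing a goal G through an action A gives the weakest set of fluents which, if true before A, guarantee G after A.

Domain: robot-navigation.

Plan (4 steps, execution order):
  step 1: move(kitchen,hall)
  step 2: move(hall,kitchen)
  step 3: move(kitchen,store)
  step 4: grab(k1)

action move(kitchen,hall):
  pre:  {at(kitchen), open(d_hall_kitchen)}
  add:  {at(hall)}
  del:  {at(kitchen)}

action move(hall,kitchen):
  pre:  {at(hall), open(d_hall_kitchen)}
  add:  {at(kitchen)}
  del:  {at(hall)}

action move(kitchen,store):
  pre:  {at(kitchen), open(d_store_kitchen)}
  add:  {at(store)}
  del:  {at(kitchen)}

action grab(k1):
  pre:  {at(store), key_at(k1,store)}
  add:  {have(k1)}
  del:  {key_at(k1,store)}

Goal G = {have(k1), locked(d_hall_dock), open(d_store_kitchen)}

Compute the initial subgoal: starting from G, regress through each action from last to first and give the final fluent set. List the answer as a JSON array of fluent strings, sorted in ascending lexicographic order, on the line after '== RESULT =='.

Regress step by step:
  through step 4 (grab(k1)): drop {have(k1)}, keep {locked(d_hall_dock), open(d_store_kitchen)}, require {at(store), key_at(k1,store)}
    → {at(store), key_at(k1,store), locked(d_hall_dock), open(d_store_kitchen)}
  through step 3 (move(kitchen,store)): drop {at(store)}, keep {key_at(k1,store), locked(d_hall_dock), open(d_store_kitchen)}, require {at(kitchen), open(d_store_kitchen)}
    → {at(kitchen), key_at(k1,store), locked(d_hall_dock), open(d_store_kitchen)}
  through step 2 (move(hall,kitchen)): drop {at(kitchen)}, keep {key_at(k1,store), locked(d_hall_dock), open(d_store_kitchen)}, require {at(hall), open(d_hall_kitchen)}
    → {at(hall), key_at(k1,store), locked(d_hall_dock), open(d_hall_kitchen), open(d_store_kitchen)}
  through step 1 (move(kitchen,hall)): drop {at(hall)}, keep {key_at(k1,store), locked(d_hall_dock), open(d_hall_kitchen), open(d_store_kitchen)}, require {at(kitchen), open(d_hall_kitchen)}
    → {at(kitchen), key_at(k1,store), locked(d_hall_dock), open(d_hall_kitchen), open(d_store_kitchen)}

== RESULT ==
["at(kitchen)", "key_at(k1,store)", "locked(d_hall_dock)", "open(d_hall_kitchen)", "open(d_store_kitchen)"]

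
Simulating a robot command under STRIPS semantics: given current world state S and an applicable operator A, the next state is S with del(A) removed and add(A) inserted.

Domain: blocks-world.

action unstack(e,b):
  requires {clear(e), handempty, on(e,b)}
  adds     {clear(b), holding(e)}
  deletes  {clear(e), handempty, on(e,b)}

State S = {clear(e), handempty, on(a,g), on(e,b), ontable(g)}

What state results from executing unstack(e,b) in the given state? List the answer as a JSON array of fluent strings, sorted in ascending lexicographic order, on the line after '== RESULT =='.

Progress:
  pre ⊆ S: {clear(e), handempty, on(e,b)} ⊆ S  — applicable
  S \ del = {on(a,g), ontable(g)}
  ∪ add   = {clear(b), holding(e), on(a,g), ontable(g)}

== RESULT ==
["clear(b)", "holding(e)", "on(a,g)", "ontable(g)"]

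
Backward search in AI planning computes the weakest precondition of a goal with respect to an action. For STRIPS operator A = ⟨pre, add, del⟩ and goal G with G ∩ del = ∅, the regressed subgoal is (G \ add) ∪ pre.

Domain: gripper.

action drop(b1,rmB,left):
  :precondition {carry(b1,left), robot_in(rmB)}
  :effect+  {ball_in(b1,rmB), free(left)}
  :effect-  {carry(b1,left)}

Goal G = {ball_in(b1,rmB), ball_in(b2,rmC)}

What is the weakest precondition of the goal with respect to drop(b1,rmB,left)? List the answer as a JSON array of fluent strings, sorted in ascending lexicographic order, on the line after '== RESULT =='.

Compute (G \ add) ∪ pre:
  G ∩ del = {}  (empty — regression defined)
  G \ add = {ball_in(b1,rmB), ball_in(b2,rmC)} \ {ball_in(b1,rmB), free(left)} = {ball_in(b2,rmC)}
  ∪ pre   = {ball_in(b2,rmC)} ∪ {carry(b1,left), robot_in(rmB)}
          = {ball_in(b2,rmC), carry(b1,left), robot_in(rmB)}

== RESULT ==
["ball_in(b2,rmC)", "carry(b1,left)", "robot_in(rmB)"]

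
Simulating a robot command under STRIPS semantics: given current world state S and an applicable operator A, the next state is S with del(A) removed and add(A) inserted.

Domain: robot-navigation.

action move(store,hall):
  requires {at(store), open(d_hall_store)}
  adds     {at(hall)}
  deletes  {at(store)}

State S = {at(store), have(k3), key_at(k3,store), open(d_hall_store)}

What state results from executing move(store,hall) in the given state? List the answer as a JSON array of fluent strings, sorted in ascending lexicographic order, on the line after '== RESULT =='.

Compute (S \ del) ∪ add:
  pre ⊆ S: {at(store), open(d_hall_store)} ⊆ S  — applicable
  S \ del = {have(k3), key_at(k3,store), open(d_hall_store)}
  ∪ add   = {at(hall), have(k3), key_at(k3,store), open(d_hall_store)}

== RESULT ==
["at(hall)", "have(k3)", "key_at(k3,store)", "open(d_hall_store)"]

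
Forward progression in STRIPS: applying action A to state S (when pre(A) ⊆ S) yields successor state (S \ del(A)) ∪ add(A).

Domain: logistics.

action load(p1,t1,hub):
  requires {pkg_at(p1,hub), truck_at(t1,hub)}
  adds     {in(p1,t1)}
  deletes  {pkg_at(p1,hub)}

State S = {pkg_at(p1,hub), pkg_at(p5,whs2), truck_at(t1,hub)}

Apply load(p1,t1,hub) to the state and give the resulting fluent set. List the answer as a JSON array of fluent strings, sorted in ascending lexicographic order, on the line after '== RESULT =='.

Compute (S \ del) ∪ add:
  pre ⊆ S: {pkg_at(p1,hub), truck_at(t1,hub)} ⊆ S  — applicable
  S \ del = {pkg_at(p5,whs2), truck_at(t1,hub)}
  ∪ add   = {in(p1,t1), pkg_at(p5,whs2), truck_at(t1,hub)}

== RESULT ==
["in(p1,t1)", "pkg_at(p5,whs2)", "truck_at(t1,hub)"]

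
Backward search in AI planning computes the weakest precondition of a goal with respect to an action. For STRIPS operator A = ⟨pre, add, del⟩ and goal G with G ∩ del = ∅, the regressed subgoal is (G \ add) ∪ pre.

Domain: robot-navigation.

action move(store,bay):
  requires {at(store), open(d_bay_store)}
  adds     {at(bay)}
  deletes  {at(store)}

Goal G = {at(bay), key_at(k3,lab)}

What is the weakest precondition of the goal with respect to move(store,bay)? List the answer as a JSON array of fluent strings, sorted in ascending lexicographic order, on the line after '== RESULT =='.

Regress:
  G ∩ del = {}  (empty — regression defined)
  G \ add = {at(bay), key_at(k3,lab)} \ {at(bay)} = {key_at(k3,lab)}
  ∪ pre   = {key_at(k3,lab)} ∪ {at(store), open(d_bay_store)}
          = {at(store), key_at(k3,lab), open(d_bay_store)}

== RESULT ==
["at(store)", "key_at(k3,lab)", "open(d_bay_store)"]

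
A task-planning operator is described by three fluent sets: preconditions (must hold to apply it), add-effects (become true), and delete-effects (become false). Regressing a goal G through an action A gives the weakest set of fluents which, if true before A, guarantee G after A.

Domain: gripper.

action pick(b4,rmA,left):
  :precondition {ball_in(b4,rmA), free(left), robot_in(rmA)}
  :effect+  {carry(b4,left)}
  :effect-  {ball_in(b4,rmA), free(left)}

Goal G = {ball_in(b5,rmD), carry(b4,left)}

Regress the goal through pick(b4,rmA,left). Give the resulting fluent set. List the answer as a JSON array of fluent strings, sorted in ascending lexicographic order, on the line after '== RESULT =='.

Compute (G \ add) ∪ pre:
  G ∩ del = {}  (empty — regression defined)
  G \ add = {ball_in(b5,rmD), carry(b4,left)} \ {carry(b4,left)} = {ball_in(b5,rmD)}
  ∪ pre   = {ball_in(b5,rmD)} ∪ {ball_in(b4,rmA), free(left), robot_in(rmA)}
          = {ball_in(b4,rmA), ball_in(b5,rmD), free(left), robot_in(rmA)}

== RESULT ==
["ball_in(b4,rmA)", "ball_in(b5,rmD)", "free(left)", "robot_in(rmA)"]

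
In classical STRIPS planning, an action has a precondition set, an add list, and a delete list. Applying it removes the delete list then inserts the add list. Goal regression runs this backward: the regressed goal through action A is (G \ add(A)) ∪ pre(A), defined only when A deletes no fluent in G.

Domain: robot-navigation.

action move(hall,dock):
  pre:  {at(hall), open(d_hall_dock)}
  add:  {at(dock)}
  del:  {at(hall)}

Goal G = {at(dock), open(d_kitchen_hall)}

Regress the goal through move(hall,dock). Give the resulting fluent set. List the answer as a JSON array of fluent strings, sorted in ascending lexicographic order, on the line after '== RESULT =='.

Compute (G \ add) ∪ pre:
  G ∩ del = {}  (empty — regression defined)
  G \ add = {at(dock), open(d_kitchen_hall)} \ {at(dock)} = {open(d_kitchen_hall)}
  ∪ pre   = {open(d_kitchen_hall)} ∪ {at(hall), open(d_hall_dock)}
          = {at(hall), open(d_hall_dock), open(d_kitchen_hall)}

== RESULT ==
["at(hall)", "open(d_hall_dock)", "open(d_kitchen_hall)"]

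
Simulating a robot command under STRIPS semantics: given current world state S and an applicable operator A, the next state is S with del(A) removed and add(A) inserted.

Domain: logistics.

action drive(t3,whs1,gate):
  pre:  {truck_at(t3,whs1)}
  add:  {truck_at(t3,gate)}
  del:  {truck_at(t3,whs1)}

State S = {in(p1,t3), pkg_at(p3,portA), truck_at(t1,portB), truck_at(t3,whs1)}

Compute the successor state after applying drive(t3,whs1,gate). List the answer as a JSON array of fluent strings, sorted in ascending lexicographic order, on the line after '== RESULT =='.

Compute (S \ del) ∪ add:
  pre ⊆ S: {truck_at(t3,whs1)} ⊆ S  — applicable
  S \ del = {in(p1,t3), pkg_at(p3,portA), truck_at(t1,portB)}
  ∪ add   = {in(p1,t3), pkg_at(p3,portA), truck_at(t1,portB), truck_at(t3,gate)}

== RESULT ==
["in(p1,t3)", "pkg_at(p3,portA)", "truck_at(t1,portB)", "truck_at(t3,gate)"]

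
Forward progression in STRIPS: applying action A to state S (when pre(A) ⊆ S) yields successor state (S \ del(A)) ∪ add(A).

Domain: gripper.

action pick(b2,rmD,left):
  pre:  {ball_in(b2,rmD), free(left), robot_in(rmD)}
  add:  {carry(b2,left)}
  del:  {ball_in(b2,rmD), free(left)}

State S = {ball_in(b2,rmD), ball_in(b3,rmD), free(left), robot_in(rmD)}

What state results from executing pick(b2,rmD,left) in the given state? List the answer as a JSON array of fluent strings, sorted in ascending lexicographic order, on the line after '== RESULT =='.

Compute (S \ del) ∪ add:
  pre ⊆ S: {ball_in(b2,rmD), free(left), robot_in(rmD)} ⊆ S  — applicable
  S \ del = {ball_in(b3,rmD), robot_in(rmD)}
  ∪ add   = {ball_in(b3,rmD), carry(b2,left), robot_in(rmD)}

== RESULT ==
["ball_in(b3,rmD)", "carry(b2,left)", "robot_in(rmD)"]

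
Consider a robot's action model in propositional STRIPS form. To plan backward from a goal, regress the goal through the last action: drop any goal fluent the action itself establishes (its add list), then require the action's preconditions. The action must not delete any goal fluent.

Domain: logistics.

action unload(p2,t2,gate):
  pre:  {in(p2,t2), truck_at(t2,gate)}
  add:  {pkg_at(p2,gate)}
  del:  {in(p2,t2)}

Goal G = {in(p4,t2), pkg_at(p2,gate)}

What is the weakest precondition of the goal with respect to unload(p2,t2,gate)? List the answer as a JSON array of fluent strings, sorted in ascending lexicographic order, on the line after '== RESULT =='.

Compute (G \ add) ∪ pre:
  G ∩ del = {}  (empty — regression defined)
  G \ add = {in(p4,t2), pkg_at(p2,gate)} \ {pkg_at(p2,gate)} = {in(p4,t2)}
  ∪ pre   = {in(p4,t2)} ∪ {in(p2,t2), truck_at(t2,gate)}
          = {in(p2,t2), in(p4,t2), truck_at(t2,gate)}

== RESULT ==
["in(p2,t2)", "in(p4,t2)", "truck_at(t2,gate)"]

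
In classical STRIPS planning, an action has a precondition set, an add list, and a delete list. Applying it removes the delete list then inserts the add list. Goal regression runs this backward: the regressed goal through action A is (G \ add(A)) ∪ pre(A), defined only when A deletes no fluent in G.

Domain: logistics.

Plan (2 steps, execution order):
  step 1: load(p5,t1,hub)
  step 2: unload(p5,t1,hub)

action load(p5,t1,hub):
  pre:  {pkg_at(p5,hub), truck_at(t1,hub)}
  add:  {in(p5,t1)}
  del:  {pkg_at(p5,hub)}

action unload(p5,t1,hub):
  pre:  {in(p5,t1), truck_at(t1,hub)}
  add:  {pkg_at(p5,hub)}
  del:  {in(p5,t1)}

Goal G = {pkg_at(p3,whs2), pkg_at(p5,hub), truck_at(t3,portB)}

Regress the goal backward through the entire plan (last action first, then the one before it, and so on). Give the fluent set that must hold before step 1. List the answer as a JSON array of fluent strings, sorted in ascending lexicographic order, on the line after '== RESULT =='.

Regress step by step:
  through step 2 (unload(p5,t1,hub)): drop {pkg_at(p5,hub)}, keep {pkg_at(p3,whs2), truck_at(t3,portB)}, require {in(p5,t1), truck_at(t1,hub)}
    → {in(p5,t1), pkg_at(p3,whs2), truck_at(t1,hub), truck_at(t3,portB)}
  through step 1 (load(p5,t1,hub)): drop {in(p5,t1)}, keep {pkg_at(p3,whs2), truck_at(t1,hub), truck_at(t3,portB)}, require {pkg_at(p5,hub), truck_at(t1,hub)}
    → {pkg_at(p3,whs2), pkg_at(p5,hub), truck_at(t1,hub), truck_at(t3,portB)}

== RESULT ==
["pkg_at(p3,whs2)", "pkg_at(p5,hub)", "truck_at(t1,hub)", "truck_at(t3,portB)"]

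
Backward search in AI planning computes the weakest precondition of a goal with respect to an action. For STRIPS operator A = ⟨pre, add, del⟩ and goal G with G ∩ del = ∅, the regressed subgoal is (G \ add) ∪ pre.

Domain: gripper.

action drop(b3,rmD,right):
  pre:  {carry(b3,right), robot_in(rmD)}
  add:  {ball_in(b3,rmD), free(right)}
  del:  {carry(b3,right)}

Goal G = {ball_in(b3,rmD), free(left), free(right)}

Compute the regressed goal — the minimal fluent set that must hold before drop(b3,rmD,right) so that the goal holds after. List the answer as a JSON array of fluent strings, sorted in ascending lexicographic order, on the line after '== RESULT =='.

Compute (G \ add) ∪ pre:
  G ∩ del = {}  (empty — regression defined)
  G \ add = {ball_in(b3,rmD), free(left), free(right)} \ {ball_in(b3,rmD), free(right)} = {free(left)}
  ∪ pre   = {free(left)} ∪ {carry(b3,right), robot_in(rmD)}
          = {carry(b3,right), free(left), robot_in(rmD)}

== RESULT ==
["carry(b3,right)", "free(left)", "robot_in(rmD)"]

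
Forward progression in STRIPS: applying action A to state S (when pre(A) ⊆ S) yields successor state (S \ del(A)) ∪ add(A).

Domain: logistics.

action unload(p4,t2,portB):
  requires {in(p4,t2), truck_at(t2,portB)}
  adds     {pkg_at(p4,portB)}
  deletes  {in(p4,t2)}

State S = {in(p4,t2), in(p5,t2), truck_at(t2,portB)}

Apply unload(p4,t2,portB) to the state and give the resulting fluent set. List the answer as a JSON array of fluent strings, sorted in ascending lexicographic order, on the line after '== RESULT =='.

Progress:
  pre ⊆ S: {in(p4,t2), truck_at(t2,portB)} ⊆ S  — applicable
  S \ del = {in(p5,t2), truck_at(t2,portB)}
  ∪ add   = {in(p5,t2), pkg_at(p4,portB), truck_at(t2,portB)}

== RESULT ==
["in(p5,t2)", "pkg_at(p4,portB)", "truck_at(t2,portB)"]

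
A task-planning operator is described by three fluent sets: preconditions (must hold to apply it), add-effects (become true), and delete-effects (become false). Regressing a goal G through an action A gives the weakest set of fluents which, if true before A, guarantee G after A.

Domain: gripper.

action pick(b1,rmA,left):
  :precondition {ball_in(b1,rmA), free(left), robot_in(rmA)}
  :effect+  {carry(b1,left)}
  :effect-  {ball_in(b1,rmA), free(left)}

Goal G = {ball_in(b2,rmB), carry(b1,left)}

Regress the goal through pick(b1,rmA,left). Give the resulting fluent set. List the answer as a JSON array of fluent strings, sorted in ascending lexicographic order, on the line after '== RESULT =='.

Compute (G \ add) ∪ pre:
  G ∩ del = {}  (empty — regression defined)
  G \ add = {ball_in(b2,rmB), carry(b1,left)} \ {carry(b1,left)} = {ball_in(b2,rmB)}
  ∪ pre   = {ball_in(b2,rmB)} ∪ {ball_in(b1,rmA), free(left), robot_in(rmA)}
          = {ball_in(b1,rmA), ball_in(b2,rmB), free(left), robot_in(rmA)}

== RESULT ==
["ball_in(b1,rmA)", "ball_in(b2,rmB)", "free(left)", "robot_in(rmA)"]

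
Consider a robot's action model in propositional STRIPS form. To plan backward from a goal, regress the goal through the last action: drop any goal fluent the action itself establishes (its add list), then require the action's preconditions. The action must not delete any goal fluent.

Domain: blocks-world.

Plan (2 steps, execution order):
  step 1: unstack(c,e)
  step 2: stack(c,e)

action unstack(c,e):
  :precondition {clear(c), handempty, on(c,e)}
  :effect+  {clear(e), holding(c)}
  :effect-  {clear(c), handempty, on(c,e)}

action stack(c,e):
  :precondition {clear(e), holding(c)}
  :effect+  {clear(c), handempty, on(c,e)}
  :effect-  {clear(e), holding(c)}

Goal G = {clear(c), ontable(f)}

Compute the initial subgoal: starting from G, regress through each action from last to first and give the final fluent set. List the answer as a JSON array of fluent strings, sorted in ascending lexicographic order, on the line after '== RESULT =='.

Work backward from the goal:
  through step 2 (stack(c,e)): drop {clear(c)}, keep {ontable(f)}, require {clear(e), holding(c)}
    → {clear(e), holding(c), ontable(f)}
  through step 1 (unstack(c,e)): drop {clear(e), holding(c)}, keep {ontable(f)}, require {clear(c), handempty, on(c,e)}
    → {clear(c), handempty, on(c,e), ontable(f)}

== RESULT ==
["clear(c)", "handempty", "on(c,e)", "ontable(f)"]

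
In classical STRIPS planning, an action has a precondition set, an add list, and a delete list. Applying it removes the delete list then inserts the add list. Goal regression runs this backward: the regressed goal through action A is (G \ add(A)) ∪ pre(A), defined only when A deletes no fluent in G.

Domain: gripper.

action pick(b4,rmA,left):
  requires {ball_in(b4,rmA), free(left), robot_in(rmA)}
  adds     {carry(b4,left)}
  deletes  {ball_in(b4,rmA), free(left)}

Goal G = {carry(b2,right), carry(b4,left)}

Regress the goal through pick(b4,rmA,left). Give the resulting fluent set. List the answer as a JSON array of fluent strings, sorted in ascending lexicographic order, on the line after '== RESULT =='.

Regress:
  G ∩ del = {}  (empty — regression defined)
  G \ add = {carry(b2,right), carry(b4,left)} \ {carry(b4,left)} = {carry(b2,right)}
  ∪ pre   = {carry(b2,right)} ∪ {ball_in(b4,rmA), free(left), robot_in(rmA)}
          = {ball_in(b4,rmA), carry(b2,right), free(left), robot_in(rmA)}

== RESULT ==
["ball_in(b4,rmA)", "carry(b2,right)", "free(left)", "robot_in(rmA)"]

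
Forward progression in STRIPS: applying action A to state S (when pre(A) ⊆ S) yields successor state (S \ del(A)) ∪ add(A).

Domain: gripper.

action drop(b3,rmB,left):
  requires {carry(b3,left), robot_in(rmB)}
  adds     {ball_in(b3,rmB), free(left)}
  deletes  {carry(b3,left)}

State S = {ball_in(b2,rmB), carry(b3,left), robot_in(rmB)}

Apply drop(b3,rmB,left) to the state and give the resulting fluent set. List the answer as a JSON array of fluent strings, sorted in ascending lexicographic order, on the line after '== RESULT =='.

Progress:
  pre ⊆ S: {carry(b3,left), robot_in(rmB)} ⊆ S  — applicable
  S \ del = {ball_in(b2,rmB), robot_in(rmB)}
  ∪ add   = {ball_in(b2,rmB), ball_in(b3,rmB), free(left), robot_in(rmB)}

== RESULT ==
["ball_in(b2,rmB)", "ball_in(b3,rmB)", "free(left)", "robot_in(rmB)"]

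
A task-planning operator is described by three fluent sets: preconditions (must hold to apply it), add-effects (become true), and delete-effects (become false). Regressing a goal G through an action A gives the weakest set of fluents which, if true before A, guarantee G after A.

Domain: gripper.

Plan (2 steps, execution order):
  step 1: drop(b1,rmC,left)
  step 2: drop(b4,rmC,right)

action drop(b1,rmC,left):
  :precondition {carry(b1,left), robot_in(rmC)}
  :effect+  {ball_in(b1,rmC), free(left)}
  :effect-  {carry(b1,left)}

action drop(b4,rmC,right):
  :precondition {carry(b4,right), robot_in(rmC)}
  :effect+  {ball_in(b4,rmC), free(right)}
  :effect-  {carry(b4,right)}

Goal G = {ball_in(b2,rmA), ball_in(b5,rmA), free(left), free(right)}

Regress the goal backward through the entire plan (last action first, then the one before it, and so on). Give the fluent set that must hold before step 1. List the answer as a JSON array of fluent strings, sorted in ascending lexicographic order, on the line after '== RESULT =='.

Regress step by step:
  through step 2 (drop(b4,rmC,right)): drop {free(right)}, keep {ball_in(b2,rmA), ball_in(b5,rmA), free(left)}, require {carry(b4,right), robot_in(rmC)}
    → {ball_in(b2,rmA), ball_in(b5,rmA), carry(b4,right), free(left), robot_in(rmC)}
  through step 1 (drop(b1,rmC,left)): drop {free(left)}, keep {ball_in(b2,rmA), ball_in(b5,rmA), carry(b4,right), robot_in(rmC)}, require {carry(b1,left), robot_in(rmC)}
    → {ball_in(b2,rmA), ball_in(b5,rmA), carry(b1,left), carry(b4,right), robot_in(rmC)}

== RESULT ==
["ball_in(b2,rmA)", "ball_in(b5,rmA)", "carry(b1,left)", "carry(b4,right)", "robot_in(rmC)"]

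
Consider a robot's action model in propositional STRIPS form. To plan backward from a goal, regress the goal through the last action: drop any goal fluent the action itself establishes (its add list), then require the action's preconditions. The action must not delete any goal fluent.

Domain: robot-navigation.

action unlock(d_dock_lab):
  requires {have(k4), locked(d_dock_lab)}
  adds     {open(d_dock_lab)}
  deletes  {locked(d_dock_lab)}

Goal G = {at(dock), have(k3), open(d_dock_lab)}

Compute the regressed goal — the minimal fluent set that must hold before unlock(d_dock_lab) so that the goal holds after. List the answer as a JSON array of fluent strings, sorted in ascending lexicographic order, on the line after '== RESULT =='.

Compute (G \ add) ∪ pre:
  G ∩ del = {}  (empty — regression defined)
  G \ add = {at(dock), have(k3), open(d_dock_lab)} \ {open(d_dock_lab)} = {at(dock), have(k3)}
  ∪ pre   = {at(dock), have(k3)} ∪ {have(k4), locked(d_dock_lab)}
          = {at(dock), have(k3), have(k4), locked(d_dock_lab)}

== RESULT ==
["at(dock)", "have(k3)", "have(k4)", "locked(d_dock_lab)"]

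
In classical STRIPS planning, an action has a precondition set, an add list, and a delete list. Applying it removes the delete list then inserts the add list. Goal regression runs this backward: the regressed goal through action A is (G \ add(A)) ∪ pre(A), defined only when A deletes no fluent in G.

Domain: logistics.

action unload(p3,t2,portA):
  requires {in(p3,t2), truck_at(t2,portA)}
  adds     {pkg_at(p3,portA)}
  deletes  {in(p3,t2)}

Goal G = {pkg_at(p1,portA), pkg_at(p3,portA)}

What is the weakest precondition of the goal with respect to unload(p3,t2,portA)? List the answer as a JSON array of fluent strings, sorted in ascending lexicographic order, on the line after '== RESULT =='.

Regress:
  G ∩ del = {}  (empty — regression defined)
  G \ add = {pkg_at(p1,portA), pkg_at(p3,portA)} \ {pkg_at(p3,portA)} = {pkg_at(p1,portA)}
  ∪ pre   = {pkg_at(p1,portA)} ∪ {in(p3,t2), truck_at(t2,portA)}
          = {in(p3,t2), pkg_at(p1,portA), truck_at(t2,portA)}

== RESULT ==
["in(p3,t2)", "pkg_at(p1,portA)", "truck_at(t2,portA)"]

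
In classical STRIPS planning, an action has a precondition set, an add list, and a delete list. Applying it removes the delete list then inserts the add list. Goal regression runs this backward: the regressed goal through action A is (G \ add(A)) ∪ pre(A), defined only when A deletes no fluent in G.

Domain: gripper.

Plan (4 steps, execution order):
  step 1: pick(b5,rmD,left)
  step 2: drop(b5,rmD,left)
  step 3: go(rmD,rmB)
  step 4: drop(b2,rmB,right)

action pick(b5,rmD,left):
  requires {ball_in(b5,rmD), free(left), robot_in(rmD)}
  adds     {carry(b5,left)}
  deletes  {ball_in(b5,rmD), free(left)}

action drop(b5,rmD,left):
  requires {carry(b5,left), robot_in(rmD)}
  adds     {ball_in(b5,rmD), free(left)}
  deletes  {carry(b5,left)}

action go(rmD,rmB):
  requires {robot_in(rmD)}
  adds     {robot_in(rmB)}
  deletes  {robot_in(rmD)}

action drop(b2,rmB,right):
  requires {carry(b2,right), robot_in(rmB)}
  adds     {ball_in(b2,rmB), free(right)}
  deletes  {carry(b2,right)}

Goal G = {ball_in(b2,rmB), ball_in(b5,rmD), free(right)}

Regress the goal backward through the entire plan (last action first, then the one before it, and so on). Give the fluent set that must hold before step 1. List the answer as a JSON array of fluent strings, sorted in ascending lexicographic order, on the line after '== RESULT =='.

Work backward from the goal:
  through step 4 (drop(b2,rmB,right)): drop {ball_in(b2,rmB), free(right)}, keep {ball_in(b5,rmD)}, require {carry(b2,right), robot_in(rmB)}
    → {ball_in(b5,rmD), carry(b2,right), robot_in(rmB)}
  through step 3 (go(rmD,rmB)): drop {robot_in(rmB)}, keep {ball_in(b5,rmD), carry(b2,right)}, require {robot_in(rmD)}
    → {ball_in(b5,rmD), carry(b2,right), robot_in(rmD)}
  through step 2 (drop(b5,rmD,left)): drop {ball_in(b5,rmD)}, keep {carry(b2,right), robot_in(rmD)}, require {carry(b5,left), robot_in(rmD)}
    → {carry(b2,right), carry(b5,left), robot_in(rmD)}
  through step 1 (pick(b5,rmD,left)): drop {carry(b5,left)}, keep {carry(b2,right), robot_in(rmD)}, require {ball_in(b5,rmD), free(left), robot_in(rmD)}
    → {ball_in(b5,rmD), carry(b2,right), free(left), robot_in(rmD)}

== RESULT ==
["ball_in(b5,rmD)", "carry(b2,right)", "free(left)", "robot_in(rmD)"]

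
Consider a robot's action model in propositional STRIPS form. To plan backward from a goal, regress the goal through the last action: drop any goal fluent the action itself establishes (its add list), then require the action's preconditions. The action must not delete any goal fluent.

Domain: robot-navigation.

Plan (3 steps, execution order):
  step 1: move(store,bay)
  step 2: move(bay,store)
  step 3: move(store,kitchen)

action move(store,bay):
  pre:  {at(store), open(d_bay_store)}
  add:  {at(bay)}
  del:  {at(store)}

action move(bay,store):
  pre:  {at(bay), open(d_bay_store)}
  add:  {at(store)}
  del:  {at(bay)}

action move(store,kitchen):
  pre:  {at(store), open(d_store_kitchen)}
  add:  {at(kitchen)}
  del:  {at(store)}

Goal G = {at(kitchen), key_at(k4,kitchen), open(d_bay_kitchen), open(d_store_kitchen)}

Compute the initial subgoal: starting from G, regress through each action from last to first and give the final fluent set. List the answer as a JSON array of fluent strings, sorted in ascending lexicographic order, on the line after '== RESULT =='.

Work backward from the goal:
  through step 3 (move(store,kitchen)): drop {at(kitchen)}, keep {key_at(k4,kitchen), open(d_bay_kitchen), open(d_store_kitchen)}, require {at(store), open(d_store_kitchen)}
    → {at(store), key_at(k4,kitchen), open(d_bay_kitchen), open(d_store_kitchen)}
  through step 2 (move(bay,store)): drop {at(store)}, keep {key_at(k4,kitchen), open(d_bay_kitchen), open(d_store_kitchen)}, require {at(bay), open(d_bay_store)}
    → {at(bay), key_at(k4,kitchen), open(d_bay_kitchen), open(d_bay_store), open(d_store_kitchen)}
  through step 1 (move(store,bay)): drop {at(bay)}, keep {key_at(k4,kitchen), open(d_bay_kitchen), open(d_bay_store), open(d_store_kitchen)}, require {at(store), open(d_bay_store)}
    → {at(store), key_at(k4,kitchen), open(d_bay_kitchen), open(d_bay_store), open(d_store_kitchen)}

== RESULT ==
["at(store)", "key_at(k4,kitchen)", "open(d_bay_kitchen)", "open(d_bay_store)", "open(d_store_kitchen)"]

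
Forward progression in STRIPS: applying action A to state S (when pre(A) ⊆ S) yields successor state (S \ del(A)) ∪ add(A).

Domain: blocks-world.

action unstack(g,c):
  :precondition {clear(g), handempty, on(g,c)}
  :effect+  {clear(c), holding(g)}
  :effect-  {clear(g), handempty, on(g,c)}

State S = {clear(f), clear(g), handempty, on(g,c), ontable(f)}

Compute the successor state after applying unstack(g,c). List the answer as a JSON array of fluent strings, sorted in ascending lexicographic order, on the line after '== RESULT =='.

Progress:
  pre ⊆ S: {clear(g), handempty, on(g,c)} ⊆ S  — applicable
  S \ del = {clear(f), ontable(f)}
  ∪ add   = {clear(c), clear(f), holding(g), ontable(f)}

== RESULT ==
["clear(c)", "clear(f)", "holding(g)", "ontable(f)"]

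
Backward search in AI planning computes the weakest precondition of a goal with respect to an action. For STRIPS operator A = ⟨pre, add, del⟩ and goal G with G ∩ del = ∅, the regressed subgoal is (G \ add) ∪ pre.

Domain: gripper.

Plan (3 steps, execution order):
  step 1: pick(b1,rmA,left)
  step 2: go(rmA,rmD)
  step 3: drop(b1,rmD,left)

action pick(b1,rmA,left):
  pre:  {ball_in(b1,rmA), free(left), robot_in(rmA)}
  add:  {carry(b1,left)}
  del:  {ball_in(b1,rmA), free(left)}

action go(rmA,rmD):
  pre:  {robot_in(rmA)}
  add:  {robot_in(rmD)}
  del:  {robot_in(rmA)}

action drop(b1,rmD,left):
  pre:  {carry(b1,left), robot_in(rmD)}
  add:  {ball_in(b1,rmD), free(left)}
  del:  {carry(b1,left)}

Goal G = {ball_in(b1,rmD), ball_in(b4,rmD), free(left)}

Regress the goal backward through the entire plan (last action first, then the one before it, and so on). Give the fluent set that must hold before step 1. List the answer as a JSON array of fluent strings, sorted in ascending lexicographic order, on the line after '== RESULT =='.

Regress step by step:
  through step 3 (drop(b1,rmD,left)): drop {ball_in(b1,rmD), free(left)}, keep {ball_in(b4,rmD)}, require {carry(b1,left), robot_in(rmD)}
    → {ball_in(b4,rmD), carry(b1,left), robot_in(rmD)}
  through step 2 (go(rmA,rmD)): drop {robot_in(rmD)}, keep {ball_in(b4,rmD), carry(b1,left)}, require {robot_in(rmA)}
    → {ball_in(b4,rmD), carry(b1,left), robot_in(rmA)}
  through step 1 (pick(b1,rmA,left)): drop {carry(b1,left)}, keep {ball_in(b4,rmD), robot_in(rmA)}, require {ball_in(b1,rmA), free(left), robot_in(rmA)}
    → {ball_in(b1,rmA), ball_in(b4,rmD), free(left), robot_in(rmA)}

== RESULT ==
["ball_in(b1,rmA)", "ball_in(b4,rmD)", "free(left)", "robot_in(rmA)"]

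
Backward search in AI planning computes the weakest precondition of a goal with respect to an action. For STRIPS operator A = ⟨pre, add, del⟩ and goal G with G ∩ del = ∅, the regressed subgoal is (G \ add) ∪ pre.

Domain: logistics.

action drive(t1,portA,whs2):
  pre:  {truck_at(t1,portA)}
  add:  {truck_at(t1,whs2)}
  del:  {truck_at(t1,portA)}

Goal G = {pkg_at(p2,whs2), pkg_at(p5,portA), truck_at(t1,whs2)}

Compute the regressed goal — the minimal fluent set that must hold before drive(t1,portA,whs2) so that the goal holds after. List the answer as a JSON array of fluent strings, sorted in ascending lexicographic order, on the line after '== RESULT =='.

Regress:
  G ∩ del = {}  (empty — regression defined)
  G \ add = {pkg_at(p2,whs2), pkg_at(p5,portA), truck_at(t1,whs2)} \ {truck_at(t1,whs2)} = {pkg_at(p2,whs2), pkg_at(p5,portA)}
  ∪ pre   = {pkg_at(p2,whs2), pkg_at(p5,portA)} ∪ {truck_at(t1,portA)}
          = {pkg_at(p2,whs2), pkg_at(p5,portA), truck_at(t1,portA)}

== RESULT ==
["pkg_at(p2,whs2)", "pkg_at(p5,portA)", "truck_at(t1,portA)"]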